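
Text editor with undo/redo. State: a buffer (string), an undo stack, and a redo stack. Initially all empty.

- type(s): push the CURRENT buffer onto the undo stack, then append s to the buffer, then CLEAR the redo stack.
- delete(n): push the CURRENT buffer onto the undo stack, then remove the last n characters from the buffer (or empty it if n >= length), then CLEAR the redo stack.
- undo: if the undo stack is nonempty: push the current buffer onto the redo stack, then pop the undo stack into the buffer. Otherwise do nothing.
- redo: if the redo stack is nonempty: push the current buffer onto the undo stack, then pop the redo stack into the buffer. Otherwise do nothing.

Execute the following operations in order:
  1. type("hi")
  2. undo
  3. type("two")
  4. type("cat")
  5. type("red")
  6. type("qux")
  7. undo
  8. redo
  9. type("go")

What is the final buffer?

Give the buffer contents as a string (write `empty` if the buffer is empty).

After op 1 (type): buf='hi' undo_depth=1 redo_depth=0
After op 2 (undo): buf='(empty)' undo_depth=0 redo_depth=1
After op 3 (type): buf='two' undo_depth=1 redo_depth=0
After op 4 (type): buf='twocat' undo_depth=2 redo_depth=0
After op 5 (type): buf='twocatred' undo_depth=3 redo_depth=0
After op 6 (type): buf='twocatredqux' undo_depth=4 redo_depth=0
After op 7 (undo): buf='twocatred' undo_depth=3 redo_depth=1
After op 8 (redo): buf='twocatredqux' undo_depth=4 redo_depth=0
After op 9 (type): buf='twocatredquxgo' undo_depth=5 redo_depth=0

Answer: twocatredquxgo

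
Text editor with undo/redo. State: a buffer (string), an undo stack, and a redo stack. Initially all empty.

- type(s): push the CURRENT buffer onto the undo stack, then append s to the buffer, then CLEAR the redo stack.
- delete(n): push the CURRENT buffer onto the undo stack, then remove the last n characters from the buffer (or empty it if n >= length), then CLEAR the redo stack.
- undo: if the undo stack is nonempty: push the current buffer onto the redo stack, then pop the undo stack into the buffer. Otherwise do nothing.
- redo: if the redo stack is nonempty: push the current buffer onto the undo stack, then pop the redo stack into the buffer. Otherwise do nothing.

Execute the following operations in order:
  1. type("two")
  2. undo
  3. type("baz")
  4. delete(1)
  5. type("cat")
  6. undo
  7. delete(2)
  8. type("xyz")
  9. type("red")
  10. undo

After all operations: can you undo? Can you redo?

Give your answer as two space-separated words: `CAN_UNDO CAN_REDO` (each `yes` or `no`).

Answer: yes yes

Derivation:
After op 1 (type): buf='two' undo_depth=1 redo_depth=0
After op 2 (undo): buf='(empty)' undo_depth=0 redo_depth=1
After op 3 (type): buf='baz' undo_depth=1 redo_depth=0
After op 4 (delete): buf='ba' undo_depth=2 redo_depth=0
After op 5 (type): buf='bacat' undo_depth=3 redo_depth=0
After op 6 (undo): buf='ba' undo_depth=2 redo_depth=1
After op 7 (delete): buf='(empty)' undo_depth=3 redo_depth=0
After op 8 (type): buf='xyz' undo_depth=4 redo_depth=0
After op 9 (type): buf='xyzred' undo_depth=5 redo_depth=0
After op 10 (undo): buf='xyz' undo_depth=4 redo_depth=1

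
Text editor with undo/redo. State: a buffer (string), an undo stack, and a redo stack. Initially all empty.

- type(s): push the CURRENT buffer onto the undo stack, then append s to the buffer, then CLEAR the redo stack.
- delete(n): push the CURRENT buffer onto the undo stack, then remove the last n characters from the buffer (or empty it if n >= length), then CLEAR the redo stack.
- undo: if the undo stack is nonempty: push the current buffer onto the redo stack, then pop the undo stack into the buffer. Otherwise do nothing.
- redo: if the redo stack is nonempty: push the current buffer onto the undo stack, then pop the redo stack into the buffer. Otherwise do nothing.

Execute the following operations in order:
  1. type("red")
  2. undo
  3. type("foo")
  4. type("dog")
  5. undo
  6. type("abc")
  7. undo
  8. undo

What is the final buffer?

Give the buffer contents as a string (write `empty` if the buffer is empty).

After op 1 (type): buf='red' undo_depth=1 redo_depth=0
After op 2 (undo): buf='(empty)' undo_depth=0 redo_depth=1
After op 3 (type): buf='foo' undo_depth=1 redo_depth=0
After op 4 (type): buf='foodog' undo_depth=2 redo_depth=0
After op 5 (undo): buf='foo' undo_depth=1 redo_depth=1
After op 6 (type): buf='fooabc' undo_depth=2 redo_depth=0
After op 7 (undo): buf='foo' undo_depth=1 redo_depth=1
After op 8 (undo): buf='(empty)' undo_depth=0 redo_depth=2

Answer: empty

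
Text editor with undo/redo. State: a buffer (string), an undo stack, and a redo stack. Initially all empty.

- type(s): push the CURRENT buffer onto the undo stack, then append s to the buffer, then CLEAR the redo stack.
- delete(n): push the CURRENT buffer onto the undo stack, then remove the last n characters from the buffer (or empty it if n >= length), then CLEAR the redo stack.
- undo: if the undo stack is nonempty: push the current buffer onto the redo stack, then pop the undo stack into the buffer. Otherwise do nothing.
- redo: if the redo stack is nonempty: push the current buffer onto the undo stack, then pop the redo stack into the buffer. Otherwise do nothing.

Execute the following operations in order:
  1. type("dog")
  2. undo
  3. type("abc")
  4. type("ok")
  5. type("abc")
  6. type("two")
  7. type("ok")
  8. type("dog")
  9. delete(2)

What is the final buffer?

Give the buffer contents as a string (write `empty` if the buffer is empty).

After op 1 (type): buf='dog' undo_depth=1 redo_depth=0
After op 2 (undo): buf='(empty)' undo_depth=0 redo_depth=1
After op 3 (type): buf='abc' undo_depth=1 redo_depth=0
After op 4 (type): buf='abcok' undo_depth=2 redo_depth=0
After op 5 (type): buf='abcokabc' undo_depth=3 redo_depth=0
After op 6 (type): buf='abcokabctwo' undo_depth=4 redo_depth=0
After op 7 (type): buf='abcokabctwook' undo_depth=5 redo_depth=0
After op 8 (type): buf='abcokabctwookdog' undo_depth=6 redo_depth=0
After op 9 (delete): buf='abcokabctwookd' undo_depth=7 redo_depth=0

Answer: abcokabctwookd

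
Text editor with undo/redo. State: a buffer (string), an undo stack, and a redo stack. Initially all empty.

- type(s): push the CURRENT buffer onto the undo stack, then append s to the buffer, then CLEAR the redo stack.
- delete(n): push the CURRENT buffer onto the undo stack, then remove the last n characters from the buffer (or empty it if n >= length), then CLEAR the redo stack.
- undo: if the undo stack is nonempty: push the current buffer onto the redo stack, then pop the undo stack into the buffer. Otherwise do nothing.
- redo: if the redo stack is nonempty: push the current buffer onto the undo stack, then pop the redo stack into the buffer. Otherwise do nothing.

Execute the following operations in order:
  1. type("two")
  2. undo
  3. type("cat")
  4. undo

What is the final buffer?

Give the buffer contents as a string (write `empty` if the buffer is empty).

Answer: empty

Derivation:
After op 1 (type): buf='two' undo_depth=1 redo_depth=0
After op 2 (undo): buf='(empty)' undo_depth=0 redo_depth=1
After op 3 (type): buf='cat' undo_depth=1 redo_depth=0
After op 4 (undo): buf='(empty)' undo_depth=0 redo_depth=1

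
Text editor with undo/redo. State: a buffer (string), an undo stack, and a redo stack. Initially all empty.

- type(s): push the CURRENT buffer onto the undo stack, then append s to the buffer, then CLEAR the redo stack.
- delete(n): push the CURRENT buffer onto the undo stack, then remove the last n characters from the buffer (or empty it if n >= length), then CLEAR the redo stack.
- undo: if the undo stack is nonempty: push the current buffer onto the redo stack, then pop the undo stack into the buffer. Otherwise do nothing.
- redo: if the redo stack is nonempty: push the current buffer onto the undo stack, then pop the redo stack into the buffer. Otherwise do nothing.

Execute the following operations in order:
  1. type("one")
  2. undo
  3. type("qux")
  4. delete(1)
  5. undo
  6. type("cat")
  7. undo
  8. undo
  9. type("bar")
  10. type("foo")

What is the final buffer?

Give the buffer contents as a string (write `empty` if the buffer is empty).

Answer: barfoo

Derivation:
After op 1 (type): buf='one' undo_depth=1 redo_depth=0
After op 2 (undo): buf='(empty)' undo_depth=0 redo_depth=1
After op 3 (type): buf='qux' undo_depth=1 redo_depth=0
After op 4 (delete): buf='qu' undo_depth=2 redo_depth=0
After op 5 (undo): buf='qux' undo_depth=1 redo_depth=1
After op 6 (type): buf='quxcat' undo_depth=2 redo_depth=0
After op 7 (undo): buf='qux' undo_depth=1 redo_depth=1
After op 8 (undo): buf='(empty)' undo_depth=0 redo_depth=2
After op 9 (type): buf='bar' undo_depth=1 redo_depth=0
After op 10 (type): buf='barfoo' undo_depth=2 redo_depth=0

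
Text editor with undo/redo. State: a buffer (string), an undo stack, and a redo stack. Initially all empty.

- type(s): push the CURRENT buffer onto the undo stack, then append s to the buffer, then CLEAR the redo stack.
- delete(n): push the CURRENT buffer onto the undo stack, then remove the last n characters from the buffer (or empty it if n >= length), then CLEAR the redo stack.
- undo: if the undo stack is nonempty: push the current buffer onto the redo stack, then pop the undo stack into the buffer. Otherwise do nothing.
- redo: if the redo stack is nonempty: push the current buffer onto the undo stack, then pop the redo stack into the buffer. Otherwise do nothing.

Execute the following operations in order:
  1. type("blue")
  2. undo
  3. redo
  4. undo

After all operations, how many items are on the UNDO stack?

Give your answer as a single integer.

Answer: 0

Derivation:
After op 1 (type): buf='blue' undo_depth=1 redo_depth=0
After op 2 (undo): buf='(empty)' undo_depth=0 redo_depth=1
After op 3 (redo): buf='blue' undo_depth=1 redo_depth=0
After op 4 (undo): buf='(empty)' undo_depth=0 redo_depth=1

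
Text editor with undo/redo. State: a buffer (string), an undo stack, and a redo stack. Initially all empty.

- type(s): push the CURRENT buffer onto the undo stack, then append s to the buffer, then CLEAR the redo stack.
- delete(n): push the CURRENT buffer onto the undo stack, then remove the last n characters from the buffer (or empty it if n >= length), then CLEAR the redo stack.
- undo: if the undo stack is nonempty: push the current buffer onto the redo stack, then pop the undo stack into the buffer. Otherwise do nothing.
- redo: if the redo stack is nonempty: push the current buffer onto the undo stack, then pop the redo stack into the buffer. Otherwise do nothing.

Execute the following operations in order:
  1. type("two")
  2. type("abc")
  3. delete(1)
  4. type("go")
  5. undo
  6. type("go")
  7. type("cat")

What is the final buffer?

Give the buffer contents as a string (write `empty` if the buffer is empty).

After op 1 (type): buf='two' undo_depth=1 redo_depth=0
After op 2 (type): buf='twoabc' undo_depth=2 redo_depth=0
After op 3 (delete): buf='twoab' undo_depth=3 redo_depth=0
After op 4 (type): buf='twoabgo' undo_depth=4 redo_depth=0
After op 5 (undo): buf='twoab' undo_depth=3 redo_depth=1
After op 6 (type): buf='twoabgo' undo_depth=4 redo_depth=0
After op 7 (type): buf='twoabgocat' undo_depth=5 redo_depth=0

Answer: twoabgocat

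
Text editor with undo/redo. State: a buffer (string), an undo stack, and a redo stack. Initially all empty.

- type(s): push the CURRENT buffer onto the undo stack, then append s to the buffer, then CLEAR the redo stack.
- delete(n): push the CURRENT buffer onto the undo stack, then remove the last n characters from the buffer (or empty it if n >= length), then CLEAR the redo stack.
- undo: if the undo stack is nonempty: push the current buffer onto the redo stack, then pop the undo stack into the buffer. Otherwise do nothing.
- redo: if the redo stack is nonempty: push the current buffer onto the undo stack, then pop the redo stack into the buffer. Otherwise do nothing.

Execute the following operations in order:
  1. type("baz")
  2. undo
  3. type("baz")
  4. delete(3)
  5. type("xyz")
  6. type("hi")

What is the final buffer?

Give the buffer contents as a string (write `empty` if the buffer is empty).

Answer: xyzhi

Derivation:
After op 1 (type): buf='baz' undo_depth=1 redo_depth=0
After op 2 (undo): buf='(empty)' undo_depth=0 redo_depth=1
After op 3 (type): buf='baz' undo_depth=1 redo_depth=0
After op 4 (delete): buf='(empty)' undo_depth=2 redo_depth=0
After op 5 (type): buf='xyz' undo_depth=3 redo_depth=0
After op 6 (type): buf='xyzhi' undo_depth=4 redo_depth=0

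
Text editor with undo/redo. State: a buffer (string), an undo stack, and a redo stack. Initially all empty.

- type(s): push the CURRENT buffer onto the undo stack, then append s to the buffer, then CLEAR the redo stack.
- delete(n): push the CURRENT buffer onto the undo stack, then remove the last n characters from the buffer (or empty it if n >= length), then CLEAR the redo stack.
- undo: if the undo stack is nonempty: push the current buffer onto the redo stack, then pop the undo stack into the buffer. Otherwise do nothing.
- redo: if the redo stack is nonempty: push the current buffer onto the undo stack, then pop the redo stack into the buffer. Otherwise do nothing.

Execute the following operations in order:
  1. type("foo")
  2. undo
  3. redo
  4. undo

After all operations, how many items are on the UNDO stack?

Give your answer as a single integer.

After op 1 (type): buf='foo' undo_depth=1 redo_depth=0
After op 2 (undo): buf='(empty)' undo_depth=0 redo_depth=1
After op 3 (redo): buf='foo' undo_depth=1 redo_depth=0
After op 4 (undo): buf='(empty)' undo_depth=0 redo_depth=1

Answer: 0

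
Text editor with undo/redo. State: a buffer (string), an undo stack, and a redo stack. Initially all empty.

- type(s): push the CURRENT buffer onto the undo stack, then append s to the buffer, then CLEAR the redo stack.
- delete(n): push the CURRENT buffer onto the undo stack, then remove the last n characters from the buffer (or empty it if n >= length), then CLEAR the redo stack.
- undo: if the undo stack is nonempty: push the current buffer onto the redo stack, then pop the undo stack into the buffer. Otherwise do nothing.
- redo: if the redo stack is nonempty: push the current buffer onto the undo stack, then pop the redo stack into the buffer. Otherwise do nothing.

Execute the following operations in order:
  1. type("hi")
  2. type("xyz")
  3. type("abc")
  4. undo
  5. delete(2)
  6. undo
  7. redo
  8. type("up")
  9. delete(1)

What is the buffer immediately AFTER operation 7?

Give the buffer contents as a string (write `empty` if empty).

Answer: hix

Derivation:
After op 1 (type): buf='hi' undo_depth=1 redo_depth=0
After op 2 (type): buf='hixyz' undo_depth=2 redo_depth=0
After op 3 (type): buf='hixyzabc' undo_depth=3 redo_depth=0
After op 4 (undo): buf='hixyz' undo_depth=2 redo_depth=1
After op 5 (delete): buf='hix' undo_depth=3 redo_depth=0
After op 6 (undo): buf='hixyz' undo_depth=2 redo_depth=1
After op 7 (redo): buf='hix' undo_depth=3 redo_depth=0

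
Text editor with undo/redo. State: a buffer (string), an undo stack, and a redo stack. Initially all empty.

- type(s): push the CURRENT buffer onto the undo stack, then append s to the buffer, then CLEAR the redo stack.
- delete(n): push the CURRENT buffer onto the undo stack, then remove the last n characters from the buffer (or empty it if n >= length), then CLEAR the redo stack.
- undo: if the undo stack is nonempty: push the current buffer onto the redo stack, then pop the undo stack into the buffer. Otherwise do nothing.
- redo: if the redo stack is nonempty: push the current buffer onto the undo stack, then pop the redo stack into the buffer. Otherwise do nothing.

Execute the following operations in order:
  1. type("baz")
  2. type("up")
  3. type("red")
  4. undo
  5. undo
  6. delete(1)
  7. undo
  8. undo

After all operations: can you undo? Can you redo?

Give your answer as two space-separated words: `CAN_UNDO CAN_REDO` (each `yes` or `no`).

After op 1 (type): buf='baz' undo_depth=1 redo_depth=0
After op 2 (type): buf='bazup' undo_depth=2 redo_depth=0
After op 3 (type): buf='bazupred' undo_depth=3 redo_depth=0
After op 4 (undo): buf='bazup' undo_depth=2 redo_depth=1
After op 5 (undo): buf='baz' undo_depth=1 redo_depth=2
After op 6 (delete): buf='ba' undo_depth=2 redo_depth=0
After op 7 (undo): buf='baz' undo_depth=1 redo_depth=1
After op 8 (undo): buf='(empty)' undo_depth=0 redo_depth=2

Answer: no yes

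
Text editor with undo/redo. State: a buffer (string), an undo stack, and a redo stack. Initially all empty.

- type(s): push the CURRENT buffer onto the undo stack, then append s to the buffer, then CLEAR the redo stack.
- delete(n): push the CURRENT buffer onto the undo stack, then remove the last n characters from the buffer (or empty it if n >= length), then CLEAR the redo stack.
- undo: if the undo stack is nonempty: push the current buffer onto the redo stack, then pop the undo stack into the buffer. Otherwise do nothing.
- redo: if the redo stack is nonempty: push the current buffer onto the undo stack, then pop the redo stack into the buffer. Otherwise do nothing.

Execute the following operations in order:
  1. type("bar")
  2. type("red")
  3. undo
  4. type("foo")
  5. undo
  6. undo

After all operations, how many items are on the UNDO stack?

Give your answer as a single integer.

After op 1 (type): buf='bar' undo_depth=1 redo_depth=0
After op 2 (type): buf='barred' undo_depth=2 redo_depth=0
After op 3 (undo): buf='bar' undo_depth=1 redo_depth=1
After op 4 (type): buf='barfoo' undo_depth=2 redo_depth=0
After op 5 (undo): buf='bar' undo_depth=1 redo_depth=1
After op 6 (undo): buf='(empty)' undo_depth=0 redo_depth=2

Answer: 0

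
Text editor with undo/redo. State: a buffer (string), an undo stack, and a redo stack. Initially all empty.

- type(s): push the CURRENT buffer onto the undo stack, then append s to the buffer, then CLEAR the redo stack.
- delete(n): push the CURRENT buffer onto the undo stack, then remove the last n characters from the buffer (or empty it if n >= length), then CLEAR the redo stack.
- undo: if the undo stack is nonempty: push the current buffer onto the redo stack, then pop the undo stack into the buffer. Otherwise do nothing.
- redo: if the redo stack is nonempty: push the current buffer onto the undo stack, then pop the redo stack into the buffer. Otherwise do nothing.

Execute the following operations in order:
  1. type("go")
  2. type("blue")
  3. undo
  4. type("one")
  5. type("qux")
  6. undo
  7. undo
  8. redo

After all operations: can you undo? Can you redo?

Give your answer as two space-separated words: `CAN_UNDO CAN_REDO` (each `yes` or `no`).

Answer: yes yes

Derivation:
After op 1 (type): buf='go' undo_depth=1 redo_depth=0
After op 2 (type): buf='goblue' undo_depth=2 redo_depth=0
After op 3 (undo): buf='go' undo_depth=1 redo_depth=1
After op 4 (type): buf='goone' undo_depth=2 redo_depth=0
After op 5 (type): buf='goonequx' undo_depth=3 redo_depth=0
After op 6 (undo): buf='goone' undo_depth=2 redo_depth=1
After op 7 (undo): buf='go' undo_depth=1 redo_depth=2
After op 8 (redo): buf='goone' undo_depth=2 redo_depth=1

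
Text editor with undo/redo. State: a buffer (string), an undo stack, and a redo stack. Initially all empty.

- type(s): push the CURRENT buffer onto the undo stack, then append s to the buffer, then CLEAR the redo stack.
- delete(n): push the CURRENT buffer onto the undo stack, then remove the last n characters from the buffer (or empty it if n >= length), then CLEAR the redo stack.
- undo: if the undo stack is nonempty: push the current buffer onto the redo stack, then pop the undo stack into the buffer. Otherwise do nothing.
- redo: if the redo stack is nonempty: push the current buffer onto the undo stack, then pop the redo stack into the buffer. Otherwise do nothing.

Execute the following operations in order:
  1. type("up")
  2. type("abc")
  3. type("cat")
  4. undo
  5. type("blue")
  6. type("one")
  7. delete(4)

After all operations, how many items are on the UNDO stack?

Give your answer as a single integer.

Answer: 5

Derivation:
After op 1 (type): buf='up' undo_depth=1 redo_depth=0
After op 2 (type): buf='upabc' undo_depth=2 redo_depth=0
After op 3 (type): buf='upabccat' undo_depth=3 redo_depth=0
After op 4 (undo): buf='upabc' undo_depth=2 redo_depth=1
After op 5 (type): buf='upabcblue' undo_depth=3 redo_depth=0
After op 6 (type): buf='upabcblueone' undo_depth=4 redo_depth=0
After op 7 (delete): buf='upabcblu' undo_depth=5 redo_depth=0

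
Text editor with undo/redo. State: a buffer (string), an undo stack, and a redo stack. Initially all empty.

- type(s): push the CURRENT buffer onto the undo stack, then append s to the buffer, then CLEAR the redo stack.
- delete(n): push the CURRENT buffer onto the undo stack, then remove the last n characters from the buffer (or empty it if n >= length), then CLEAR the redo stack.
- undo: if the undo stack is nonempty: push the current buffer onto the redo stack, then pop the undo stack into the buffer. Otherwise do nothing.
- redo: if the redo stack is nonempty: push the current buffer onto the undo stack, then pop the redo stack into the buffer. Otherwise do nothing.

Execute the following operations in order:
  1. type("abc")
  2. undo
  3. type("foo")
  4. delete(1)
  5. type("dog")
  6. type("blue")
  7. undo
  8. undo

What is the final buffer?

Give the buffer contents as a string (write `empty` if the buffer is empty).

Answer: fo

Derivation:
After op 1 (type): buf='abc' undo_depth=1 redo_depth=0
After op 2 (undo): buf='(empty)' undo_depth=0 redo_depth=1
After op 3 (type): buf='foo' undo_depth=1 redo_depth=0
After op 4 (delete): buf='fo' undo_depth=2 redo_depth=0
After op 5 (type): buf='fodog' undo_depth=3 redo_depth=0
After op 6 (type): buf='fodogblue' undo_depth=4 redo_depth=0
After op 7 (undo): buf='fodog' undo_depth=3 redo_depth=1
After op 8 (undo): buf='fo' undo_depth=2 redo_depth=2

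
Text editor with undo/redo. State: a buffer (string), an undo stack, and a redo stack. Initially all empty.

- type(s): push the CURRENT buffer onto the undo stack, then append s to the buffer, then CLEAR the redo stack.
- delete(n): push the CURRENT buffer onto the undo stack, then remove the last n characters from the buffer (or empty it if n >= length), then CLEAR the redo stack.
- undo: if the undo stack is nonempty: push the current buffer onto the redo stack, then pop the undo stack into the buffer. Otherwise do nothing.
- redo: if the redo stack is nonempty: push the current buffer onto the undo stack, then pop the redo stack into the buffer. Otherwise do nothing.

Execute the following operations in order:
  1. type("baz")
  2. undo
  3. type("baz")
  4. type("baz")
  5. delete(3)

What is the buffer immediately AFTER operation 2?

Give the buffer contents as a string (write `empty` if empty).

Answer: empty

Derivation:
After op 1 (type): buf='baz' undo_depth=1 redo_depth=0
After op 2 (undo): buf='(empty)' undo_depth=0 redo_depth=1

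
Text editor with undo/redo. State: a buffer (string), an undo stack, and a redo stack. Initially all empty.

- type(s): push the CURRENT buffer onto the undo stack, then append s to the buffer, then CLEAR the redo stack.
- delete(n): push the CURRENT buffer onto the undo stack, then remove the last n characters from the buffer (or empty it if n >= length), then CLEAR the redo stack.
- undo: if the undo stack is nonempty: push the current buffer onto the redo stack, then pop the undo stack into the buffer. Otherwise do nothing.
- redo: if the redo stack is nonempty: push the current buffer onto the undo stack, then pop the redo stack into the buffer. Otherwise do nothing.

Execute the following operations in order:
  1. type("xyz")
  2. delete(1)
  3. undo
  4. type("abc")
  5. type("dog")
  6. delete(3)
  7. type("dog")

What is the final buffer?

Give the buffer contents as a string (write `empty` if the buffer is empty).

After op 1 (type): buf='xyz' undo_depth=1 redo_depth=0
After op 2 (delete): buf='xy' undo_depth=2 redo_depth=0
After op 3 (undo): buf='xyz' undo_depth=1 redo_depth=1
After op 4 (type): buf='xyzabc' undo_depth=2 redo_depth=0
After op 5 (type): buf='xyzabcdog' undo_depth=3 redo_depth=0
After op 6 (delete): buf='xyzabc' undo_depth=4 redo_depth=0
After op 7 (type): buf='xyzabcdog' undo_depth=5 redo_depth=0

Answer: xyzabcdog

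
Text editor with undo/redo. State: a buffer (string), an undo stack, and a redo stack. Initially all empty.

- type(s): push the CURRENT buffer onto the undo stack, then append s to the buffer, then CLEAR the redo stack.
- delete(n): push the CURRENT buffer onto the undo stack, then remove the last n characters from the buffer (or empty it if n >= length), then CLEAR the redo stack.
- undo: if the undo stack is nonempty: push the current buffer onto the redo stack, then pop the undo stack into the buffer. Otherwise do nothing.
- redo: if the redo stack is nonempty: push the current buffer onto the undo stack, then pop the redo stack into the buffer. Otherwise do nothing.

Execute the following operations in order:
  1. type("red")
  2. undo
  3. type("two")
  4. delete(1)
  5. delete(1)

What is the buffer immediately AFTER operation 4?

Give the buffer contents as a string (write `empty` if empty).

Answer: tw

Derivation:
After op 1 (type): buf='red' undo_depth=1 redo_depth=0
After op 2 (undo): buf='(empty)' undo_depth=0 redo_depth=1
After op 3 (type): buf='two' undo_depth=1 redo_depth=0
After op 4 (delete): buf='tw' undo_depth=2 redo_depth=0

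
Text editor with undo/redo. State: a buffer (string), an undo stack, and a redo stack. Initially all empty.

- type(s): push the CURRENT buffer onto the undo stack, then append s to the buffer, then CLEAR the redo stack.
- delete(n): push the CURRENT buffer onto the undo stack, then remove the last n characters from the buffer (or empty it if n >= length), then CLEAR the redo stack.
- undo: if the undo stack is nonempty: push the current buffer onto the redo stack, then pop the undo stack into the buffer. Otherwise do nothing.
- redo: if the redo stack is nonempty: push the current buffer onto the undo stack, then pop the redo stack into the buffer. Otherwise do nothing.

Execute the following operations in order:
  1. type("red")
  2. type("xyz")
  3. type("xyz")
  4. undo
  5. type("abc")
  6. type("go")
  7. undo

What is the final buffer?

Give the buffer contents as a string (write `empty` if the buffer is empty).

Answer: redxyzabc

Derivation:
After op 1 (type): buf='red' undo_depth=1 redo_depth=0
After op 2 (type): buf='redxyz' undo_depth=2 redo_depth=0
After op 3 (type): buf='redxyzxyz' undo_depth=3 redo_depth=0
After op 4 (undo): buf='redxyz' undo_depth=2 redo_depth=1
After op 5 (type): buf='redxyzabc' undo_depth=3 redo_depth=0
After op 6 (type): buf='redxyzabcgo' undo_depth=4 redo_depth=0
After op 7 (undo): buf='redxyzabc' undo_depth=3 redo_depth=1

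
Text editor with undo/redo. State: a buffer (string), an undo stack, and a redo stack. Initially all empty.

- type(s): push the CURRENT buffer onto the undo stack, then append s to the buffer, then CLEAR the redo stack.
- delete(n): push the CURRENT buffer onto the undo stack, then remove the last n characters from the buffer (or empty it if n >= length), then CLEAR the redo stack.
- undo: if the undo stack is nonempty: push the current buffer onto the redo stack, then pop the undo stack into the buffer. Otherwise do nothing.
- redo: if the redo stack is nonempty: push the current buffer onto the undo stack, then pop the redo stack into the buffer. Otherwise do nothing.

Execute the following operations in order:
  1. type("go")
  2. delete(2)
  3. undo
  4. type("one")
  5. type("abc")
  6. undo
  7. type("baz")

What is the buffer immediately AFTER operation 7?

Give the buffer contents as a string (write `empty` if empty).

After op 1 (type): buf='go' undo_depth=1 redo_depth=0
After op 2 (delete): buf='(empty)' undo_depth=2 redo_depth=0
After op 3 (undo): buf='go' undo_depth=1 redo_depth=1
After op 4 (type): buf='goone' undo_depth=2 redo_depth=0
After op 5 (type): buf='gooneabc' undo_depth=3 redo_depth=0
After op 6 (undo): buf='goone' undo_depth=2 redo_depth=1
After op 7 (type): buf='goonebaz' undo_depth=3 redo_depth=0

Answer: goonebaz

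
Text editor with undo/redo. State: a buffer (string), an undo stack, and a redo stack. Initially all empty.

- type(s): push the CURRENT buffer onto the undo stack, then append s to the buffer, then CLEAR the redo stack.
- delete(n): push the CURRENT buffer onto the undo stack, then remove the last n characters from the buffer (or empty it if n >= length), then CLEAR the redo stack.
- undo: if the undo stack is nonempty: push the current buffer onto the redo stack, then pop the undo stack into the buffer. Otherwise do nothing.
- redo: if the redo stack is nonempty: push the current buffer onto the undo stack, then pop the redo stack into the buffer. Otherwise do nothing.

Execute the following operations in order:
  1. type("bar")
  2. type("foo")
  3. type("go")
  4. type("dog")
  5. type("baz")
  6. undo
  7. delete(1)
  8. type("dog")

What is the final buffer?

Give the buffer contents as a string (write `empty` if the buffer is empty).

Answer: barfoogododog

Derivation:
After op 1 (type): buf='bar' undo_depth=1 redo_depth=0
After op 2 (type): buf='barfoo' undo_depth=2 redo_depth=0
After op 3 (type): buf='barfoogo' undo_depth=3 redo_depth=0
After op 4 (type): buf='barfoogodog' undo_depth=4 redo_depth=0
After op 5 (type): buf='barfoogodogbaz' undo_depth=5 redo_depth=0
After op 6 (undo): buf='barfoogodog' undo_depth=4 redo_depth=1
After op 7 (delete): buf='barfoogodo' undo_depth=5 redo_depth=0
After op 8 (type): buf='barfoogododog' undo_depth=6 redo_depth=0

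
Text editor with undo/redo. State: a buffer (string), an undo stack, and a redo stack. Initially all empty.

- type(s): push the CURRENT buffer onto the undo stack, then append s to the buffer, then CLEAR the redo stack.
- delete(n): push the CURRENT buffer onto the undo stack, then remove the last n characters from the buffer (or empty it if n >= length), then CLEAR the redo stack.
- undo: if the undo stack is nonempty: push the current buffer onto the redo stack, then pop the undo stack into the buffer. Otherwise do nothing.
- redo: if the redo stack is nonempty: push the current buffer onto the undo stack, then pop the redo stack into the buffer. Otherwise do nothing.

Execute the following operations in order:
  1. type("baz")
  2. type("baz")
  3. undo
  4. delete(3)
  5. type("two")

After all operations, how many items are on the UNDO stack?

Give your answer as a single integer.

After op 1 (type): buf='baz' undo_depth=1 redo_depth=0
After op 2 (type): buf='bazbaz' undo_depth=2 redo_depth=0
After op 3 (undo): buf='baz' undo_depth=1 redo_depth=1
After op 4 (delete): buf='(empty)' undo_depth=2 redo_depth=0
After op 5 (type): buf='two' undo_depth=3 redo_depth=0

Answer: 3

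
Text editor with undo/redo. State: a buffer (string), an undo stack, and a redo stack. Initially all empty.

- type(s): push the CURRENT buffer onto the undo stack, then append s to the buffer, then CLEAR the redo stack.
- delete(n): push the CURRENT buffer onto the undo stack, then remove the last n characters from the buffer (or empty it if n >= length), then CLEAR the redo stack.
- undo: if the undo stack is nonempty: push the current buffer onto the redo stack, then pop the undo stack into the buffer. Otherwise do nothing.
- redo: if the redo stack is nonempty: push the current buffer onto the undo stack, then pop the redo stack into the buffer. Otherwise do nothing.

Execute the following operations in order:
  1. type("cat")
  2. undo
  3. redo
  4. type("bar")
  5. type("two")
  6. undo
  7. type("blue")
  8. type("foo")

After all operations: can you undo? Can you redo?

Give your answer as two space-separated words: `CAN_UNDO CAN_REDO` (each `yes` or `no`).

After op 1 (type): buf='cat' undo_depth=1 redo_depth=0
After op 2 (undo): buf='(empty)' undo_depth=0 redo_depth=1
After op 3 (redo): buf='cat' undo_depth=1 redo_depth=0
After op 4 (type): buf='catbar' undo_depth=2 redo_depth=0
After op 5 (type): buf='catbartwo' undo_depth=3 redo_depth=0
After op 6 (undo): buf='catbar' undo_depth=2 redo_depth=1
After op 7 (type): buf='catbarblue' undo_depth=3 redo_depth=0
After op 8 (type): buf='catbarbluefoo' undo_depth=4 redo_depth=0

Answer: yes no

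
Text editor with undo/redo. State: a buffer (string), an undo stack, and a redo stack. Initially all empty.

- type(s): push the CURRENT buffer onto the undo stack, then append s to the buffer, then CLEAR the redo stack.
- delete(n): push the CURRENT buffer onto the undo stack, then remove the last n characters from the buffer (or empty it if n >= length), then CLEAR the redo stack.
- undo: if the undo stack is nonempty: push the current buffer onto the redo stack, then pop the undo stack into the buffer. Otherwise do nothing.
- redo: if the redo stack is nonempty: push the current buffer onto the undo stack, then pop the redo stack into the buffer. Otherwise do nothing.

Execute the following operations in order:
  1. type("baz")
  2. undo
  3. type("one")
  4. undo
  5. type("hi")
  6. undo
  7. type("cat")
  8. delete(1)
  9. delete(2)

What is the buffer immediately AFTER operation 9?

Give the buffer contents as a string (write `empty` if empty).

Answer: empty

Derivation:
After op 1 (type): buf='baz' undo_depth=1 redo_depth=0
After op 2 (undo): buf='(empty)' undo_depth=0 redo_depth=1
After op 3 (type): buf='one' undo_depth=1 redo_depth=0
After op 4 (undo): buf='(empty)' undo_depth=0 redo_depth=1
After op 5 (type): buf='hi' undo_depth=1 redo_depth=0
After op 6 (undo): buf='(empty)' undo_depth=0 redo_depth=1
After op 7 (type): buf='cat' undo_depth=1 redo_depth=0
After op 8 (delete): buf='ca' undo_depth=2 redo_depth=0
After op 9 (delete): buf='(empty)' undo_depth=3 redo_depth=0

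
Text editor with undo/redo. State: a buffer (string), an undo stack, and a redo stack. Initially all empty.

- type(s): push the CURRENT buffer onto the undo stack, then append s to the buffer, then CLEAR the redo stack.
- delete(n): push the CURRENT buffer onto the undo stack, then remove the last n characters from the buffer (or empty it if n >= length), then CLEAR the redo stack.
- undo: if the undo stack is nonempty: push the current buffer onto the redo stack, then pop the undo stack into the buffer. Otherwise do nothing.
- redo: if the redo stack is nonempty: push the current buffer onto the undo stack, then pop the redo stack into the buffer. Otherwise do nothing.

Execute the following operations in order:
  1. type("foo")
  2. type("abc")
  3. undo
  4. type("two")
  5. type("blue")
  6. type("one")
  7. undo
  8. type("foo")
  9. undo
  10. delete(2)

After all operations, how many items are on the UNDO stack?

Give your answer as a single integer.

Answer: 4

Derivation:
After op 1 (type): buf='foo' undo_depth=1 redo_depth=0
After op 2 (type): buf='fooabc' undo_depth=2 redo_depth=0
After op 3 (undo): buf='foo' undo_depth=1 redo_depth=1
After op 4 (type): buf='footwo' undo_depth=2 redo_depth=0
After op 5 (type): buf='footwoblue' undo_depth=3 redo_depth=0
After op 6 (type): buf='footwoblueone' undo_depth=4 redo_depth=0
After op 7 (undo): buf='footwoblue' undo_depth=3 redo_depth=1
After op 8 (type): buf='footwobluefoo' undo_depth=4 redo_depth=0
After op 9 (undo): buf='footwoblue' undo_depth=3 redo_depth=1
After op 10 (delete): buf='footwobl' undo_depth=4 redo_depth=0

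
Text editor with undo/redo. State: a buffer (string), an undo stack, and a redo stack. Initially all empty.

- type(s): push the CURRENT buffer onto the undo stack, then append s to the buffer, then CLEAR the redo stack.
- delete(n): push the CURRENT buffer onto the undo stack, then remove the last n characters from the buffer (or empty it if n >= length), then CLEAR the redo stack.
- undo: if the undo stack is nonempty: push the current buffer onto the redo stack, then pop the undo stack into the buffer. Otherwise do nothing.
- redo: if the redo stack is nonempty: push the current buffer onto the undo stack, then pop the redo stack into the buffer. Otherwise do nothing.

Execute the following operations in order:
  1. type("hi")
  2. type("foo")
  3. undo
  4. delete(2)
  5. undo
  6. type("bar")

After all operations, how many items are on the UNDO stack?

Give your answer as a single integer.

After op 1 (type): buf='hi' undo_depth=1 redo_depth=0
After op 2 (type): buf='hifoo' undo_depth=2 redo_depth=0
After op 3 (undo): buf='hi' undo_depth=1 redo_depth=1
After op 4 (delete): buf='(empty)' undo_depth=2 redo_depth=0
After op 5 (undo): buf='hi' undo_depth=1 redo_depth=1
After op 6 (type): buf='hibar' undo_depth=2 redo_depth=0

Answer: 2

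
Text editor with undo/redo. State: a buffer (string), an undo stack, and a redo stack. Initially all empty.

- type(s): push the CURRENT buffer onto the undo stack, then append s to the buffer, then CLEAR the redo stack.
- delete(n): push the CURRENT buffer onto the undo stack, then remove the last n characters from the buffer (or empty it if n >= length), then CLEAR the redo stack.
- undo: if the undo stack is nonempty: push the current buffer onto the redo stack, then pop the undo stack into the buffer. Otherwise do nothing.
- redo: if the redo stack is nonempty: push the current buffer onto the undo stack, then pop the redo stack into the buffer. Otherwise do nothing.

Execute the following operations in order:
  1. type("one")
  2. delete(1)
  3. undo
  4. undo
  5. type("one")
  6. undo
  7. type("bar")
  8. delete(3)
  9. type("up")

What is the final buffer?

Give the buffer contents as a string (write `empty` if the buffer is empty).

After op 1 (type): buf='one' undo_depth=1 redo_depth=0
After op 2 (delete): buf='on' undo_depth=2 redo_depth=0
After op 3 (undo): buf='one' undo_depth=1 redo_depth=1
After op 4 (undo): buf='(empty)' undo_depth=0 redo_depth=2
After op 5 (type): buf='one' undo_depth=1 redo_depth=0
After op 6 (undo): buf='(empty)' undo_depth=0 redo_depth=1
After op 7 (type): buf='bar' undo_depth=1 redo_depth=0
After op 8 (delete): buf='(empty)' undo_depth=2 redo_depth=0
After op 9 (type): buf='up' undo_depth=3 redo_depth=0

Answer: up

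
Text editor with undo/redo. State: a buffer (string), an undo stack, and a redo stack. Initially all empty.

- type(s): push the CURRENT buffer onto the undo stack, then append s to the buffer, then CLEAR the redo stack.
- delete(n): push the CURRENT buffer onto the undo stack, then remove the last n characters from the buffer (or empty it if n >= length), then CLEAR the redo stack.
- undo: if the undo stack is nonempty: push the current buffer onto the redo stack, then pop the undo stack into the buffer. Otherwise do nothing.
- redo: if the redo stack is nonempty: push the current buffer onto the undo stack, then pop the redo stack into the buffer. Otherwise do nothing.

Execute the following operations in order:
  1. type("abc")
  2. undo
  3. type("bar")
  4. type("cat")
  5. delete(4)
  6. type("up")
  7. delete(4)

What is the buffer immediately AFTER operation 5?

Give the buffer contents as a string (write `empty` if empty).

After op 1 (type): buf='abc' undo_depth=1 redo_depth=0
After op 2 (undo): buf='(empty)' undo_depth=0 redo_depth=1
After op 3 (type): buf='bar' undo_depth=1 redo_depth=0
After op 4 (type): buf='barcat' undo_depth=2 redo_depth=0
After op 5 (delete): buf='ba' undo_depth=3 redo_depth=0

Answer: ba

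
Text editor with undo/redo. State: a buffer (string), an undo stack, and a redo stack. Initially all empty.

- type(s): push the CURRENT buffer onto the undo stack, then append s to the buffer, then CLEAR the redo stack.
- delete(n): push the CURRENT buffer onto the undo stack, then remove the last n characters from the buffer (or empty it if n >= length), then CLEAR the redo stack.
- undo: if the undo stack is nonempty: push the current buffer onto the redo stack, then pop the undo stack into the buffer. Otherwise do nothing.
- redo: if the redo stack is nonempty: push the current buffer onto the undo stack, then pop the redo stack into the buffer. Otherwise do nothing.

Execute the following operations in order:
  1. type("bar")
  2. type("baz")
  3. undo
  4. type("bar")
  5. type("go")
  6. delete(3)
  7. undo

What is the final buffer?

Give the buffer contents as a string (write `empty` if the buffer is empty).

After op 1 (type): buf='bar' undo_depth=1 redo_depth=0
After op 2 (type): buf='barbaz' undo_depth=2 redo_depth=0
After op 3 (undo): buf='bar' undo_depth=1 redo_depth=1
After op 4 (type): buf='barbar' undo_depth=2 redo_depth=0
After op 5 (type): buf='barbargo' undo_depth=3 redo_depth=0
After op 6 (delete): buf='barba' undo_depth=4 redo_depth=0
After op 7 (undo): buf='barbargo' undo_depth=3 redo_depth=1

Answer: barbargo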